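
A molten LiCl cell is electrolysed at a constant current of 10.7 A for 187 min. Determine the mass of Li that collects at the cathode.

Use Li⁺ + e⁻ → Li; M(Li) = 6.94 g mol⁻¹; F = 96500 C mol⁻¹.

Q = I·t = 10.70 A × 11220 s = 120100 C.
n(e⁻) = Q/F = 120100 / 96500 = 1.244 mol.
Li⁺ + e⁻ → Li, so n(Li) = n(e⁻)/1 = 1.244 mol.
m = n·M = 1.244 × 6.94 = 8.63 g.

8.63 g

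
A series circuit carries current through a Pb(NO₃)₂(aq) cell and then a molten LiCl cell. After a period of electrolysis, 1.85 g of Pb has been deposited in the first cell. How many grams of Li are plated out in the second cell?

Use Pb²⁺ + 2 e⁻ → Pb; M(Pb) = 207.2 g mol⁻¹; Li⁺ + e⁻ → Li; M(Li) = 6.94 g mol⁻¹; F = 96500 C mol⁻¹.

0.124 g

n(Pb) = 1.85 / 207.2 = 0.008929 mol.
Since Pb²⁺ + 2 e⁻ → Pb, n(e⁻) passed = 2 × 0.008929 = 0.01786 mol.
Cells in series carry the same charge, so the same 0.01786 mol of electrons passes through cell 2.
Li⁺ + e⁻ → Li, so n(Li) = 0.01786 / 1 = 0.01786 mol.
m(Li) = 0.01786 × 6.94 = 0.124 g.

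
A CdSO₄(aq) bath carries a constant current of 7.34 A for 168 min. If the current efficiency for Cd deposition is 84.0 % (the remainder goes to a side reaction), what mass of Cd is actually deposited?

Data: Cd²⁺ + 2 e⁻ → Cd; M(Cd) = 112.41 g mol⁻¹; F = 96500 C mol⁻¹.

36.2 g

Q = I·t = 7.340 × 10080 = 73990 C.
n(e⁻) = 73990/96500 = 0.7667 mol; theoretically n(Cd) = 0.7667/2 = 0.3834 mol, m_theo = 43.09 g.
At 84.0 % efficiency, m_actual = 0.840 × 43.09 = 36.2 g.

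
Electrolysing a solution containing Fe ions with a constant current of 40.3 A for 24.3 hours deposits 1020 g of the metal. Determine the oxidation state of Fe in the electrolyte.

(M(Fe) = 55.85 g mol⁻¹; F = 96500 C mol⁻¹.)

+2

Q = I·t = 40.30 A × 87480 s = 3525000 C, so n(e⁻) = 3525000/96500 = 36.53 mol.
n(Fe) deposited = 1020 / 55.85 = 18.26 mol.
Electrons per atom = n(e⁻)/n(Fe) = 36.53 / 18.26 = 2.00 ≈ 2, so the ion is Fe²⁺.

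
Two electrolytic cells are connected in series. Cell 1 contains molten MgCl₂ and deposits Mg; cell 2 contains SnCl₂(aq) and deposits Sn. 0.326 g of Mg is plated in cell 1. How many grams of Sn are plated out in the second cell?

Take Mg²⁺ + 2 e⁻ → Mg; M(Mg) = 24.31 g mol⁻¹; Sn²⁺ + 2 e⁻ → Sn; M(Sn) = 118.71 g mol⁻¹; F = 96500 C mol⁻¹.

n(Mg) = 0.326 / 24.31 = 0.01341 mol.
Since Mg²⁺ + 2 e⁻ → Mg, n(e⁻) passed = 2 × 0.01341 = 0.02682 mol.
Cells in series carry the same charge, so the same 0.02682 mol of electrons passes through cell 2.
Sn²⁺ + 2 e⁻ → Sn, so n(Sn) = 0.02682 / 2 = 0.01341 mol.
m(Sn) = 0.01341 × 118.71 = 1.59 g.

1.59 g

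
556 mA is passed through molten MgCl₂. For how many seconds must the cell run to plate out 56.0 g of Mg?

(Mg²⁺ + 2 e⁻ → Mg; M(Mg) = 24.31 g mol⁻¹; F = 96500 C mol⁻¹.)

n(Mg) = m/M = 56.0 / 24.31 = 2.304 mol.
Each Mg atom requires 2 electrons, so n(e⁻) = 2 × 2.304 = 4.607 mol.
Q = n(e⁻)·F = 4.607 × 96500 = 444600 C.
t = Q/I = 444600 / 0.5560 A = 799600 s.

8.00 × 10⁵ s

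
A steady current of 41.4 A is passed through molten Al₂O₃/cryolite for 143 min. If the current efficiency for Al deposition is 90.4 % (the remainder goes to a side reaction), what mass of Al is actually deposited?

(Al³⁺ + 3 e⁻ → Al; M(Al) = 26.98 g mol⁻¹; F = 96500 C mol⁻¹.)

29.9 g

Q = I·t = 41.40 × 8580.0 = 355200 C.
n(e⁻) = 355200/96500 = 3.681 mol; theoretically n(Al) = 3.681/3 = 1.227 mol, m_theo = 33.10 g.
At 90.4 % efficiency, m_actual = 0.904 × 33.10 = 29.9 g.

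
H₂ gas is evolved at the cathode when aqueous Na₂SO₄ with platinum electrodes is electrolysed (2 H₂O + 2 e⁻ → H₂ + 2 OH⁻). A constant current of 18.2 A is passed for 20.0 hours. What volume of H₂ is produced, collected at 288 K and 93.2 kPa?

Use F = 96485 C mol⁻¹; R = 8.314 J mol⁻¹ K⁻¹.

Q = I·t = 18.20 A × 72000 s = 1310000 C.
n(e⁻) = Q/F = 1310000 / 96485 = 13.58 mol.
2 electrons are transferred per H₂ molecule, so n(H₂) = 13.58 / 2 = 6.791 mol.
V = nRT/P = (6.791 × 8.314 × 288) / (93.2 × 10³ Pa) = 0.174 m³ = 174 L.

174 L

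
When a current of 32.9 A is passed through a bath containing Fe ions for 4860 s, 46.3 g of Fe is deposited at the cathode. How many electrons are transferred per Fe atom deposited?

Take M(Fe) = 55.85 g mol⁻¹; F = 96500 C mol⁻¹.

Q = I·t = 32.90 A × 4860.0 s = 159900 C, so n(e⁻) = 159900/96500 = 1.657 mol.
n(Fe) deposited = 46.3 / 55.85 = 0.8290 mol.
Electrons per atom = n(e⁻)/n(Fe) = 1.657 / 0.8290 = 2.00 ≈ 2, so the ion is Fe²⁺.

2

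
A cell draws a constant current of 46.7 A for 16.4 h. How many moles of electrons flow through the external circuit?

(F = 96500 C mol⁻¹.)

Q = I·t = 46.70 A × 59040 s = 2757000 C.
n(e⁻) = Q/F = 2757000 / 96500 = 28.6 mol.

28.6 mol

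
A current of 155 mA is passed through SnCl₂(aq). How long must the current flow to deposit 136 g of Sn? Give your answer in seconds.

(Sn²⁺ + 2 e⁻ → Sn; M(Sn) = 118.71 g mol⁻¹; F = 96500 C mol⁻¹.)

n(Sn) = m/M = 136 / 118.71 = 1.146 mol.
Each Sn atom requires 2 electrons, so n(e⁻) = 2 × 1.146 = 2.291 mol.
Q = n(e⁻)·F = 2.291 × 96500 = 221100 C.
t = Q/I = 221100 / 0.1550 A = 1427000 s.

1.43 × 10⁶ s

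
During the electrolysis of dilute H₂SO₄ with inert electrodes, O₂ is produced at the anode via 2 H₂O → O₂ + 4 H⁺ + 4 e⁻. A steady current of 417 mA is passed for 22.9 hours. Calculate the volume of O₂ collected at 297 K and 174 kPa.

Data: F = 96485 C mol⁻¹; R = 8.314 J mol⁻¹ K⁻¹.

Q = I·t = 0.4170 A × 82440 s = 34380 C.
n(e⁻) = Q/F = 34380 / 96485 = 0.3563 mol.
4 electrons are transferred per O₂ molecule, so n(O₂) = 0.3563 / 4 = 0.08907 mol.
V = nRT/P = (0.08907 × 8.314 × 297) / (174 × 10³ Pa) = 0.00126 m³ = 1.26 L.

1.26 L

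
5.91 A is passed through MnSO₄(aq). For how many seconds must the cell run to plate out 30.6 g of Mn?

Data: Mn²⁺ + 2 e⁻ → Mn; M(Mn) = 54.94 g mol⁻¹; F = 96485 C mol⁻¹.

18200 s

n(Mn) = m/M = 30.6 / 54.94 = 0.5570 mol.
Each Mn atom requires 2 electrons, so n(e⁻) = 2 × 0.5570 = 1.114 mol.
Q = n(e⁻)·F = 1.114 × 96485 = 107500 C.
t = Q/I = 107500 / 5.910 A = 18190 s.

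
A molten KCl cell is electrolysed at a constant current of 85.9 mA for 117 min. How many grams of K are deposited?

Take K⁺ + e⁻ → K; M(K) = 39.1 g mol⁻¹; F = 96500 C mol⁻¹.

0.244 g

Q = I·t = 0.08590 A × 7020.0 s = 603.0 C.
n(e⁻) = Q/F = 603.0 / 96500 = 0.006249 mol.
K⁺ + e⁻ → K, so n(K) = n(e⁻)/1 = 0.006249 mol.
m = n·M = 0.006249 × 39.1 = 0.244 g.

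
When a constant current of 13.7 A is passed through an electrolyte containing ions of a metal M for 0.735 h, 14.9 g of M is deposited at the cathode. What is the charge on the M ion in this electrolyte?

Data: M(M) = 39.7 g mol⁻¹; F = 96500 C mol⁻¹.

+1

Q = I·t = 13.70 A × 2646.0 s = 36250 C, so n(e⁻) = 36250/96500 = 0.3756 mol.
n(M) deposited = 14.9 / 39.7 = 0.3753 mol.
Electrons per atom = n(e⁻)/n(M) = 0.3756 / 0.3753 = 1.00 ≈ 1, so the ion is M⁺.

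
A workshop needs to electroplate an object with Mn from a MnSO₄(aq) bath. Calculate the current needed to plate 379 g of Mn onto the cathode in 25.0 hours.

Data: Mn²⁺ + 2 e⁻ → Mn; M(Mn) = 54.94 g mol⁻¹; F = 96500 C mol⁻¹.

14.8 A

n(Mn) = 379 / 54.94 = 6.898 mol.
n(e⁻) = 2 × 6.898 = 13.80 mol.
Q = n(e⁻)·F = 13.80 × 96500 = 1331000 C.
I = Q/t = 1331000 / 90000 s = 14.8 A.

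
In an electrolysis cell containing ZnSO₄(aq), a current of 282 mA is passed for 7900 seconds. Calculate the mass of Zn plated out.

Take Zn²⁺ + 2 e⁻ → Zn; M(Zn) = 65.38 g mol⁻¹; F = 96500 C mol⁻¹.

Q = I·t = 0.2820 A × 7900.0 s = 2228 C.
n(e⁻) = Q/F = 2228 / 96500 = 0.02309 mol.
Zn²⁺ + 2 e⁻ → Zn, so n(Zn) = n(e⁻)/2 = 0.01154 mol.
m = n·M = 0.01154 × 65.38 = 0.755 g.

0.755 g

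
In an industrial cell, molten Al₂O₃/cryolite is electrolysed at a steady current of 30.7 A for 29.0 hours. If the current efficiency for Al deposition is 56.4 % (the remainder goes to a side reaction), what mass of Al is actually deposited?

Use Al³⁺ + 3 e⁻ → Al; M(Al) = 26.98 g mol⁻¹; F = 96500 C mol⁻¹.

168 g

Q = I·t = 30.70 × 104400 = 3205000 C.
n(e⁻) = 3205000/96500 = 33.21 mol; theoretically n(Al) = 33.21/3 = 11.07 mol, m_theo = 298.7 g.
At 56.4 % efficiency, m_actual = 0.564 × 298.7 = 168 g.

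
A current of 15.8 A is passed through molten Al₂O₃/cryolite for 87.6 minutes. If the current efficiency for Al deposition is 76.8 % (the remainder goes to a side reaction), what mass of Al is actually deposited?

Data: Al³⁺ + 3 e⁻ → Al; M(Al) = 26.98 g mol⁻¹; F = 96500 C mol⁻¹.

Q = I·t = 15.80 × 5256.0 = 83040 C.
n(e⁻) = 83040/96500 = 0.8606 mol; theoretically n(Al) = 0.8606/3 = 0.2869 mol, m_theo = 7.739 g.
At 76.8 % efficiency, m_actual = 0.768 × 7.739 = 5.94 g.

5.94 g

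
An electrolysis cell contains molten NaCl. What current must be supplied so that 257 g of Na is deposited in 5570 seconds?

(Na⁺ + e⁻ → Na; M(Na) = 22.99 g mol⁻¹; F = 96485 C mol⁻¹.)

n(Na) = 257 / 22.99 = 11.18 mol.
n(e⁻) = 1 × 11.18 = 11.18 mol.
Q = n(e⁻)·F = 11.18 × 96485 = 1079000 C.
I = Q/t = 1079000 / 5570.0 s = 194 A.

194 A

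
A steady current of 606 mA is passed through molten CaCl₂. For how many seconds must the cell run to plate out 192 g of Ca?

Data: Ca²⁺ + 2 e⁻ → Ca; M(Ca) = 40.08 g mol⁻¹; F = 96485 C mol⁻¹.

1.53 × 10⁶ s

n(Ca) = m/M = 192 / 40.08 = 4.790 mol.
Each Ca atom requires 2 electrons, so n(e⁻) = 2 × 4.790 = 9.581 mol.
Q = n(e⁻)·F = 9.581 × 96485 = 924400 C.
t = Q/I = 924400 / 0.6060 A = 1525000 s.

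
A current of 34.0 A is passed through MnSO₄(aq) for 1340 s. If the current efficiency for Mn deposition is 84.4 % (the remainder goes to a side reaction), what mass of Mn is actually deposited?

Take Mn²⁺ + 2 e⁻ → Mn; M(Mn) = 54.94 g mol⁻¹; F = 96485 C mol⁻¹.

Q = I·t = 34.00 × 1340.0 = 45560 C.
n(e⁻) = 45560/96485 = 0.4722 mol; theoretically n(Mn) = 0.4722/2 = 0.2361 mol, m_theo = 12.97 g.
At 84.4 % efficiency, m_actual = 0.844 × 12.97 = 10.9 g.

10.9 g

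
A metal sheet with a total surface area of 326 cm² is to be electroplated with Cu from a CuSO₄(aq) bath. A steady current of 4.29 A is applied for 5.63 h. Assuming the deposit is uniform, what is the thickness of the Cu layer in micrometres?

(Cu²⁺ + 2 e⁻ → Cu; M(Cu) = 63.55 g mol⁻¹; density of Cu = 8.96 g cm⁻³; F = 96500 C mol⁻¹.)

Q = I·t = 4.290 × 20268 = 86950 C; n(e⁻) = 0.9010 mol.
n(Cu) = n(e⁻)/2 = 0.4505 mol, so m = 0.4505 × 63.55 = 28.63 g.
Volume = m/ρ = 28.63 / 8.96 = 3.195 cm³.
Thickness = V/A = 3.195 / 326 = 0.00980 cm = 98.0 μm.

98.0 μm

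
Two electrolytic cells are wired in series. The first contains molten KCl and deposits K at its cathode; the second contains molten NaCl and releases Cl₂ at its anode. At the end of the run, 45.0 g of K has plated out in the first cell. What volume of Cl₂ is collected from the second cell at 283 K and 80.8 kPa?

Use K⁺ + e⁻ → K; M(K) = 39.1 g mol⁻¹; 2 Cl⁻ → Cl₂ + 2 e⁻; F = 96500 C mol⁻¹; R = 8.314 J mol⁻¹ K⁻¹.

16.8 L

n(K) = 45.0 / 39.1 = 1.151 mol, so n(e⁻) = 1 × 1.151 = 1.151 mol.
The cells are in series, so the same 1.151 mol of electrons passes through the second cell.
2 Cl⁻ → Cl₂ + 2 e⁻ — 2 mol e⁻ per mol Cl₂, so n(Cl₂) = 1.151/2 = 0.5754 mol.
V = nRT/P = (0.5754 × 8.314 × 283) / (80.8 × 10³) = 0.0168 m³ = 16.8 L.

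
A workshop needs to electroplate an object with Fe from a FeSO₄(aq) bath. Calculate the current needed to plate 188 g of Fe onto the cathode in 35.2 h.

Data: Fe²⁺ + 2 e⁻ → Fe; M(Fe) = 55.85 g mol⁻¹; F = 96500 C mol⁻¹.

n(Fe) = 188 / 55.85 = 3.366 mol.
n(e⁻) = 2 × 3.366 = 6.732 mol.
Q = n(e⁻)·F = 6.732 × 96500 = 649700 C.
I = Q/t = 649700 / 126720 s = 5.13 A.

5.13 A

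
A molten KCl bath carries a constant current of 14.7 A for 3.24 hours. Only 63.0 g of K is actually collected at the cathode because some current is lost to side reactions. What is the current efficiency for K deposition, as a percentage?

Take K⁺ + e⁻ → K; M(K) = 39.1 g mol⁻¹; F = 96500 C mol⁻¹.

Q = I·t = 14.70 × 11664 = 171500 C; n(e⁻) = 171500/96500 = 1.777 mol.
Theoretical n(K) = n(e⁻)/1 = 1.777 mol, i.e. m_theo = 1.777 × 39.1 = 69.47 g.
Efficiency = m_actual / m_theo = 63.0 / 69.47 = 90.7 %.

90.7 %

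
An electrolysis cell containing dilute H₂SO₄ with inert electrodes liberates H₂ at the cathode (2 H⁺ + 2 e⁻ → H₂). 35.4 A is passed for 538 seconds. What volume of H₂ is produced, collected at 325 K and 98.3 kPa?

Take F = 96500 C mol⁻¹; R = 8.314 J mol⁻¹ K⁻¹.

2.71 L

Q = I·t = 35.40 A × 538.00 s = 19050 C.
n(e⁻) = Q/F = 19050 / 96500 = 0.1974 mol.
2 electrons are transferred per H₂ molecule, so n(H₂) = 0.1974 / 2 = 0.09868 mol.
V = nRT/P = (0.09868 × 8.314 × 325) / (98.3 × 10³ Pa) = 0.00271 m³ = 2.71 L.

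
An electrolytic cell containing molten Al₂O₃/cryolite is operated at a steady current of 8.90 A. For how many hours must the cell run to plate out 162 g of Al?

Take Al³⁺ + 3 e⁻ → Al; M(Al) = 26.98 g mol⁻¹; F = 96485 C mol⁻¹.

54.2 h

n(Al) = m/M = 162 / 26.98 = 6.004 mol.
Each Al atom requires 3 electrons, so n(e⁻) = 3 × 6.004 = 18.01 mol.
Q = n(e⁻)·F = 18.01 × 96485 = 1738000 C.
t = Q/I = 1738000 / 8.900 A = 195300 s = 54.2 h.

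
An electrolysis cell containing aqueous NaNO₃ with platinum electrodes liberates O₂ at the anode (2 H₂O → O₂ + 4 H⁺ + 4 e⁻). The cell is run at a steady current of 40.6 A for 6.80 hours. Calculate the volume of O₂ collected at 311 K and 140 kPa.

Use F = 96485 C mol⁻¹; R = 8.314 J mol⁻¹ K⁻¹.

Q = I·t = 40.60 A × 24480 s = 993900 C.
n(e⁻) = Q/F = 993900 / 96485 = 10.30 mol.
4 electrons are transferred per O₂ molecule, so n(O₂) = 10.30 / 4 = 2.575 mol.
V = nRT/P = (2.575 × 8.314 × 311) / (140 × 10³ Pa) = 0.0476 m³ = 47.6 L.

47.6 L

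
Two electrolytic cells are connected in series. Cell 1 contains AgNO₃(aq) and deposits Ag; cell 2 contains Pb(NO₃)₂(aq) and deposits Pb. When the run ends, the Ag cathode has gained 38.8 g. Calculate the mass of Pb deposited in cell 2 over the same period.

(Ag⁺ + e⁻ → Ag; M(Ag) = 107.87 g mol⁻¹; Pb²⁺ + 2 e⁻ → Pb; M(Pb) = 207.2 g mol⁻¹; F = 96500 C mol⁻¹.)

37.3 g

n(Ag) = 38.8 / 107.87 = 0.3597 mol.
Since Ag⁺ + e⁻ → Ag, n(e⁻) passed = 1 × 0.3597 = 0.3597 mol.
Cells in series carry the same charge, so the same 0.3597 mol of electrons passes through cell 2.
Pb²⁺ + 2 e⁻ → Pb, so n(Pb) = 0.3597 / 2 = 0.1798 mol.
m(Pb) = 0.1798 × 207.2 = 37.3 g.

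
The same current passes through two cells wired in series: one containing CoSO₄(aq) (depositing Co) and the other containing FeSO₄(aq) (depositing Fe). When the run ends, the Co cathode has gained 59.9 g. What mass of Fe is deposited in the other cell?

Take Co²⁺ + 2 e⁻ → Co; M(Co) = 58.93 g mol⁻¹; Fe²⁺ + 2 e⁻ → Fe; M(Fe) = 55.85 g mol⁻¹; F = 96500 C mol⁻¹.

n(Co) = 59.9 / 58.93 = 1.016 mol.
Since Co²⁺ + 2 e⁻ → Co, n(e⁻) passed = 2 × 1.016 = 2.033 mol.
Cells in series carry the same charge, so the same 2.033 mol of electrons passes through cell 2.
Fe²⁺ + 2 e⁻ → Fe, so n(Fe) = 2.033 / 2 = 1.016 mol.
m(Fe) = 1.016 × 55.85 = 56.8 g.

56.8 g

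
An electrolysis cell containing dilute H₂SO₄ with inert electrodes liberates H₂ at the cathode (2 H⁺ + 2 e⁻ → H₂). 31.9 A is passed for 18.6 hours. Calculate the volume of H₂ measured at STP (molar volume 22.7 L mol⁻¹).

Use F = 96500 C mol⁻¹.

251 L

Q = I·t = 31.90 A × 66960 s = 2136000 C.
n(e⁻) = Q/F = 2136000 / 96500 = 22.13 mol.
2 electrons are transferred per H₂ molecule, so n(H₂) = 22.13 / 2 = 11.07 mol.
V = n × V_m = 11.07 × 22.7 = 251 L.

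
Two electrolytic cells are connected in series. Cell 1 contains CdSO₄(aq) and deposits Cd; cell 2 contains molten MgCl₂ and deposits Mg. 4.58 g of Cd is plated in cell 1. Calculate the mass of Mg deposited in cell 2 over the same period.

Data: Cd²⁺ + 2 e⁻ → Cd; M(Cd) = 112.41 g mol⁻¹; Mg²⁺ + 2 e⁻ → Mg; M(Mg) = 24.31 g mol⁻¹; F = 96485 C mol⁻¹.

n(Cd) = 4.58 / 112.41 = 0.04074 mol.
Since Cd²⁺ + 2 e⁻ → Cd, n(e⁻) passed = 2 × 0.04074 = 0.08149 mol.
Cells in series carry the same charge, so the same 0.08149 mol of electrons passes through cell 2.
Mg²⁺ + 2 e⁻ → Mg, so n(Mg) = 0.08149 / 2 = 0.04074 mol.
m(Mg) = 0.04074 × 24.31 = 0.990 g.

0.990 g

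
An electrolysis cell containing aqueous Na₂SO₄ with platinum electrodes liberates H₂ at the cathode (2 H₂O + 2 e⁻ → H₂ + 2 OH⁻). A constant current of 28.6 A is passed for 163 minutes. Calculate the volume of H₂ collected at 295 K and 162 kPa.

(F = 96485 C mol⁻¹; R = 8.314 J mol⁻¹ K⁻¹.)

Q = I·t = 28.60 A × 9780.0 s = 279700 C.
n(e⁻) = Q/F = 279700 / 96485 = 2.899 mol.
2 electrons are transferred per H₂ molecule, so n(H₂) = 2.899 / 2 = 1.449 mol.
V = nRT/P = (1.449 × 8.314 × 295) / (162 × 10³ Pa) = 0.0219 m³ = 21.9 L.

21.9 L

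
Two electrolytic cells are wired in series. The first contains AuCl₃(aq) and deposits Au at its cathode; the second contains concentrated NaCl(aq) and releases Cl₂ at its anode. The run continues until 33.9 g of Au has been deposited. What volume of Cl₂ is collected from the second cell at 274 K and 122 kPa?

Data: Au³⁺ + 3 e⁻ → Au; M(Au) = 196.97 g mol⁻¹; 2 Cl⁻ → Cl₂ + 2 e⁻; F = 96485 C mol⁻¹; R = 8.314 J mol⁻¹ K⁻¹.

4.82 L

n(Au) = 33.9 / 196.97 = 0.1721 mol, so n(e⁻) = 3 × 0.1721 = 0.5163 mol.
The cells are in series, so the same 0.5163 mol of electrons passes through the second cell.
2 Cl⁻ → Cl₂ + 2 e⁻ — 2 mol e⁻ per mol Cl₂, so n(Cl₂) = 0.5163/2 = 0.2582 mol.
V = nRT/P = (0.2582 × 8.314 × 274) / (122 × 10³) = 0.00482 m³ = 4.82 L.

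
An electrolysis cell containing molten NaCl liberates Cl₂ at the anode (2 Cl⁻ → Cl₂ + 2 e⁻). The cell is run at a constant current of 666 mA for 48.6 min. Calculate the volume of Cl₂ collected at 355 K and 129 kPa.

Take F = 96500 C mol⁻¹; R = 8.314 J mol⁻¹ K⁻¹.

0.230 L

Q = I·t = 0.6660 A × 2916.0 s = 1942 C.
n(e⁻) = Q/F = 1942 / 96500 = 0.02012 mol.
2 electrons are transferred per Cl₂ molecule, so n(Cl₂) = 0.02012 / 2 = 0.01006 mol.
V = nRT/P = (0.01006 × 8.314 × 355) / (129 × 10³ Pa) = 2.30 × 10⁻⁴ m³ = 0.230 L.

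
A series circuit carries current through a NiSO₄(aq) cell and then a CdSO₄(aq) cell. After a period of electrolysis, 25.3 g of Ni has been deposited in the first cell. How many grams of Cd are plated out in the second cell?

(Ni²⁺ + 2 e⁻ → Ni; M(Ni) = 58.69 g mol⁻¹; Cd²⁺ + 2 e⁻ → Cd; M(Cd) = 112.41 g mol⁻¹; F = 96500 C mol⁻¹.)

48.5 g

n(Ni) = 25.3 / 58.69 = 0.4311 mol.
Since Ni²⁺ + 2 e⁻ → Ni, n(e⁻) passed = 2 × 0.4311 = 0.8622 mol.
Cells in series carry the same charge, so the same 0.8622 mol of electrons passes through cell 2.
Cd²⁺ + 2 e⁻ → Cd, so n(Cd) = 0.8622 / 2 = 0.4311 mol.
m(Cd) = 0.4311 × 112.41 = 48.5 g.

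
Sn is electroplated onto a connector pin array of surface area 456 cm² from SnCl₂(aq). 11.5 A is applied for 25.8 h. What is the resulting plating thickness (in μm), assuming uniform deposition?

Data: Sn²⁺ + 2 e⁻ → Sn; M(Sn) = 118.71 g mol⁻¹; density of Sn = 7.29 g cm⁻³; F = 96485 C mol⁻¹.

Q = I·t = 11.50 × 92880 = 1068000 C; n(e⁻) = 11.07 mol.
n(Sn) = n(e⁻)/2 = 5.535 mol, so m = 5.535 × 118.71 = 657.1 g.
Volume = m/ρ = 657.1 / 7.29 = 90.13 cm³.
Thickness = V/A = 90.13 / 456 = 0.198 cm = 1980 μm.

1980 μm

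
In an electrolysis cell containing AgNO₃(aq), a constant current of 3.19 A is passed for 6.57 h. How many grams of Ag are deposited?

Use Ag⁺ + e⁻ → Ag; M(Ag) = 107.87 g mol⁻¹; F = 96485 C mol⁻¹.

84.4 g

Q = I·t = 3.190 A × 23652 s = 75450 C.
n(e⁻) = Q/F = 75450 / 96485 = 0.7820 mol.
Ag⁺ + e⁻ → Ag, so n(Ag) = n(e⁻)/1 = 0.7820 mol.
m = n·M = 0.7820 × 107.87 = 84.4 g.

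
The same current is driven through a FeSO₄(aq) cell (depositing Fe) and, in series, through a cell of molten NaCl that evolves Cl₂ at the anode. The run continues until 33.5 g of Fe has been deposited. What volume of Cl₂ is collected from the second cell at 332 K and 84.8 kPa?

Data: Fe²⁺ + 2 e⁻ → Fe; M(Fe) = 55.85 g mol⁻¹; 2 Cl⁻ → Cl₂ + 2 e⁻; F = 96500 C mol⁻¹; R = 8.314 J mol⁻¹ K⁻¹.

19.5 L

n(Fe) = 33.5 / 55.85 = 0.5998 mol, so n(e⁻) = 2 × 0.5998 = 1.200 mol.
The cells are in series, so the same 1.200 mol of electrons passes through the second cell.
2 Cl⁻ → Cl₂ + 2 e⁻ — 2 mol e⁻ per mol Cl₂, so n(Cl₂) = 1.200/2 = 0.5998 mol.
V = nRT/P = (0.5998 × 8.314 × 332) / (84.8 × 10³) = 0.0195 m³ = 19.5 L.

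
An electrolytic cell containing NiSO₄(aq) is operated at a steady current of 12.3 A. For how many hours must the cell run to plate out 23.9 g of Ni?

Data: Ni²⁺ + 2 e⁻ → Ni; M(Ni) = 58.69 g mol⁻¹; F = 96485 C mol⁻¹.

1.77 h

n(Ni) = m/M = 23.9 / 58.69 = 0.4072 mol.
Each Ni atom requires 2 electrons, so n(e⁻) = 2 × 0.4072 = 0.8144 mol.
Q = n(e⁻)·F = 0.8144 × 96485 = 78580 C.
t = Q/I = 78580 / 12.30 A = 6389 s = 1.77 h.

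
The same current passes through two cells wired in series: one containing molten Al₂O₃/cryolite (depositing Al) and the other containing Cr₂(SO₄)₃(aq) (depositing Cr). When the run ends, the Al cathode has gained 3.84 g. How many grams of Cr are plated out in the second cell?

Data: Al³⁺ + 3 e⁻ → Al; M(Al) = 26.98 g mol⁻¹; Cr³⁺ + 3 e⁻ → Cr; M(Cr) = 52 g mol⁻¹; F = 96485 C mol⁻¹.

n(Al) = 3.84 / 26.98 = 0.1423 mol.
Since Al³⁺ + 3 e⁻ → Al, n(e⁻) passed = 3 × 0.1423 = 0.4270 mol.
Cells in series carry the same charge, so the same 0.4270 mol of electrons passes through cell 2.
Cr³⁺ + 3 e⁻ → Cr, so n(Cr) = 0.4270 / 3 = 0.1423 mol.
m(Cr) = 0.1423 × 52 = 7.40 g.

7.40 g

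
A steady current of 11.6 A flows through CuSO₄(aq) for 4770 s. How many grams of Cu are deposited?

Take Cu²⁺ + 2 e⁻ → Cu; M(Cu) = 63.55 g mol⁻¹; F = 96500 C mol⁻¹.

Q = I·t = 11.60 A × 4770.0 s = 55330 C.
n(e⁻) = Q/F = 55330 / 96500 = 0.5734 mol.
Cu²⁺ + 2 e⁻ → Cu, so n(Cu) = n(e⁻)/2 = 0.2867 mol.
m = n·M = 0.2867 × 63.55 = 18.2 g.

18.2 g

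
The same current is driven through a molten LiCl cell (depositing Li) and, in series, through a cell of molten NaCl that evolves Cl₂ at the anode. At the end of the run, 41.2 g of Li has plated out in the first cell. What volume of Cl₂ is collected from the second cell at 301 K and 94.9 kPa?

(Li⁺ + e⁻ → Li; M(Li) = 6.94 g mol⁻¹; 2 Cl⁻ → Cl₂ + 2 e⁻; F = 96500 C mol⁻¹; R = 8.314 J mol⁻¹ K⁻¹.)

78.3 L

n(Li) = 41.2 / 6.94 = 5.937 mol, so n(e⁻) = 1 × 5.937 = 5.937 mol.
The cells are in series, so the same 5.937 mol of electrons passes through the second cell.
2 Cl⁻ → Cl₂ + 2 e⁻ — 2 mol e⁻ per mol Cl₂, so n(Cl₂) = 5.937/2 = 2.968 mol.
V = nRT/P = (2.968 × 8.314 × 301) / (94.9 × 10³) = 0.0783 m³ = 78.3 L.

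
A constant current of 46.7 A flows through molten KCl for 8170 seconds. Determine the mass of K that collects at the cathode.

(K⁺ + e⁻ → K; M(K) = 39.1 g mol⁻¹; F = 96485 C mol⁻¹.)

155 g

Q = I·t = 46.70 A × 8170.0 s = 381500 C.
n(e⁻) = Q/F = 381500 / 96485 = 3.954 mol.
K⁺ + e⁻ → K, so n(K) = n(e⁻)/1 = 3.954 mol.
m = n·M = 3.954 × 39.1 = 155 g.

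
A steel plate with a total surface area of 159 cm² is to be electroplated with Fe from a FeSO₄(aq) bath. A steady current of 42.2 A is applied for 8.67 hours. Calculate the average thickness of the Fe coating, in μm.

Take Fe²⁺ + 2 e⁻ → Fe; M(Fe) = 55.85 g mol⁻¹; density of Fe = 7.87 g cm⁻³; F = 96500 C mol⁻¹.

3050 μm

Q = I·t = 42.20 × 31212 = 1317000 C; n(e⁻) = 13.65 mol.
n(Fe) = n(e⁻)/2 = 6.825 mol, so m = 6.825 × 55.85 = 381.2 g.
Volume = m/ρ = 381.2 / 7.87 = 48.43 cm³.
Thickness = V/A = 48.43 / 159 = 0.305 cm = 3050 μm.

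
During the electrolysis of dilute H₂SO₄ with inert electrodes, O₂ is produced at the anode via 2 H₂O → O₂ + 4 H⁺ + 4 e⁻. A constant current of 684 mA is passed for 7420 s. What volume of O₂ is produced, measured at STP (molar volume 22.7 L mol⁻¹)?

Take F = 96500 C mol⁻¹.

0.298 L

Q = I·t = 0.6840 A × 7420.0 s = 5075 C.
n(e⁻) = Q/F = 5075 / 96500 = 0.05259 mol.
4 electrons are transferred per O₂ molecule, so n(O₂) = 0.05259 / 4 = 0.01315 mol.
V = n × V_m = 0.01315 × 22.7 = 0.298 L.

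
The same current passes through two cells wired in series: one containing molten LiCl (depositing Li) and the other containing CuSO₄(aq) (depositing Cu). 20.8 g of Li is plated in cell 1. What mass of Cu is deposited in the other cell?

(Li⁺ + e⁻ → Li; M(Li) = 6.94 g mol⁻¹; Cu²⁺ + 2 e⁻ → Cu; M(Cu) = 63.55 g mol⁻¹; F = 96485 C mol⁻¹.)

95.2 g

n(Li) = 20.8 / 6.94 = 2.997 mol.
Since Li⁺ + e⁻ → Li, n(e⁻) passed = 1 × 2.997 = 2.997 mol.
Cells in series carry the same charge, so the same 2.997 mol of electrons passes through cell 2.
Cu²⁺ + 2 e⁻ → Cu, so n(Cu) = 2.997 / 2 = 1.499 mol.
m(Cu) = 1.499 × 63.55 = 95.2 g.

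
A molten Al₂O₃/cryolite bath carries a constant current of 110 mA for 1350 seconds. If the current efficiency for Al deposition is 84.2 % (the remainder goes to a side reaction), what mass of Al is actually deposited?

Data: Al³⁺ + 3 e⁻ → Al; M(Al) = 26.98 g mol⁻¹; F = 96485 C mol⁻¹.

0.0117 g

Q = I·t = 0.1100 × 1350.0 = 148.5 C.
n(e⁻) = 148.5/96485 = 0.001539 mol; theoretically n(Al) = 0.001539/3 = 0.0005130 mol, m_theo = 0.01384 g.
At 84.2 % efficiency, m_actual = 0.842 × 0.01384 = 0.0117 g.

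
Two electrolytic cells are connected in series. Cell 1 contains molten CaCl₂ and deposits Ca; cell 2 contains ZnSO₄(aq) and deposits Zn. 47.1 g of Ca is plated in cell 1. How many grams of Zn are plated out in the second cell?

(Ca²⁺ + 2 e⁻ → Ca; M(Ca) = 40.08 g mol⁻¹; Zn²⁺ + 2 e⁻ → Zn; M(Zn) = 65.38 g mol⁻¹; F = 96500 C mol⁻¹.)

n(Ca) = 47.1 / 40.08 = 1.175 mol.
Since Ca²⁺ + 2 e⁻ → Ca, n(e⁻) passed = 2 × 1.175 = 2.350 mol.
Cells in series carry the same charge, so the same 2.350 mol of electrons passes through cell 2.
Zn²⁺ + 2 e⁻ → Zn, so n(Zn) = 2.350 / 2 = 1.175 mol.
m(Zn) = 1.175 × 65.38 = 76.8 g.

76.8 g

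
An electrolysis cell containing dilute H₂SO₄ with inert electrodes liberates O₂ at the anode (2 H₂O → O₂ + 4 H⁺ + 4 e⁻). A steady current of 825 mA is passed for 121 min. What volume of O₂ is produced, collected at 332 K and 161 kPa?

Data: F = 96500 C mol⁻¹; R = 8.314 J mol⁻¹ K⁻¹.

0.266 L

Q = I·t = 0.8250 A × 7260.0 s = 5990 C.
n(e⁻) = Q/F = 5990 / 96500 = 0.06207 mol.
4 electrons are transferred per O₂ molecule, so n(O₂) = 0.06207 / 4 = 0.01552 mol.
V = nRT/P = (0.01552 × 8.314 × 332) / (161 × 10³ Pa) = 2.66 × 10⁻⁴ m³ = 0.266 L.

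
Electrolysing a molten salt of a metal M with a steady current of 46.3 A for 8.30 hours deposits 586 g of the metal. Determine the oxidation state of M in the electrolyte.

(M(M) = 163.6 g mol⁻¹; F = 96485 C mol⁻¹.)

Q = I·t = 46.30 A × 29880 s = 1383000 C, so n(e⁻) = 1383000/96485 = 14.34 mol.
n(M) deposited = 586 / 163.6 = 3.582 mol.
Electrons per atom = n(e⁻)/n(M) = 14.34 / 3.582 = 4.00 ≈ 4, so the ion is M⁴⁺.

+4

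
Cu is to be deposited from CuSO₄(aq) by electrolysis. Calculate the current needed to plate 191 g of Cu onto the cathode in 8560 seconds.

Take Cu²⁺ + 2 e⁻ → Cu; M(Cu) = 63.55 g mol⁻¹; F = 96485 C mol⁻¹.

67.8 A

n(Cu) = 191 / 63.55 = 3.006 mol.
n(e⁻) = 2 × 3.006 = 6.011 mol.
Q = n(e⁻)·F = 6.011 × 96485 = 580000 C.
I = Q/t = 580000 / 8560.0 s = 67.8 A.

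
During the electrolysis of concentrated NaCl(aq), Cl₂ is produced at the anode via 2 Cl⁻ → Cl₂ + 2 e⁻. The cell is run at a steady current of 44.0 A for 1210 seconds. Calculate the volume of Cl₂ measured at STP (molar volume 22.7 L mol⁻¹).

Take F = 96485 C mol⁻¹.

Q = I·t = 44.00 A × 1210.0 s = 53240 C.
n(e⁻) = Q/F = 53240 / 96485 = 0.5518 mol.
2 electrons are transferred per Cl₂ molecule, so n(Cl₂) = 0.5518 / 2 = 0.2759 mol.
V = n × V_m = 0.2759 × 22.7 = 6.26 L.

6.26 L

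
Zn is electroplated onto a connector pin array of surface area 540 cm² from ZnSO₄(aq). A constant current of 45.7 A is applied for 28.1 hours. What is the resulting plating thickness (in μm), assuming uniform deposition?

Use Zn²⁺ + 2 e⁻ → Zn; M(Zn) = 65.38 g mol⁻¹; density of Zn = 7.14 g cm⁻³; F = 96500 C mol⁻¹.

Q = I·t = 45.70 × 101160 = 4623000 C; n(e⁻) = 47.91 mol.
n(Zn) = n(e⁻)/2 = 23.95 mol, so m = 23.95 × 65.38 = 1566 g.
Volume = m/ρ = 1566 / 7.14 = 219.3 cm³.
Thickness = V/A = 219.3 / 540 = 0.406 cm = 4060 μm.

4060 μm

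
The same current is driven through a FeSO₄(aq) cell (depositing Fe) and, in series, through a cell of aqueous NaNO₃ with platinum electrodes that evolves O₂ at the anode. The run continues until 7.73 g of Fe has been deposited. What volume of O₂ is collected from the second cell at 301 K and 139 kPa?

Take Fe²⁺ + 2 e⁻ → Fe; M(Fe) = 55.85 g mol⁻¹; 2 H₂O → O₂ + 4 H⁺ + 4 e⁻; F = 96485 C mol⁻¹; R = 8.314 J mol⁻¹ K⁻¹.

n(Fe) = 7.73 / 55.85 = 0.1384 mol, so n(e⁻) = 2 × 0.1384 = 0.2768 mol.
The cells are in series, so the same 0.2768 mol of electrons passes through the second cell.
2 H₂O → O₂ + 4 H⁺ + 4 e⁻ — 4 mol e⁻ per mol O₂, so n(O₂) = 0.2768/4 = 0.06920 mol.
V = nRT/P = (0.06920 × 8.314 × 301) / (139 × 10³) = 0.00125 m³ = 1.25 L.

1.25 L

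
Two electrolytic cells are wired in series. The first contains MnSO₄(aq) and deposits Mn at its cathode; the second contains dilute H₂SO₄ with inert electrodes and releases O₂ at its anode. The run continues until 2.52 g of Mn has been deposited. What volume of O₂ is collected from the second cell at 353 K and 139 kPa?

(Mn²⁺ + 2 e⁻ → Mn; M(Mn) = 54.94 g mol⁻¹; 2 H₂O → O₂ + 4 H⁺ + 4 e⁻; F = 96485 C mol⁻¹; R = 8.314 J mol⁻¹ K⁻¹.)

0.484 L

n(Mn) = 2.52 / 54.94 = 0.04587 mol, so n(e⁻) = 2 × 0.04587 = 0.09174 mol.
The cells are in series, so the same 0.09174 mol of electrons passes through the second cell.
2 H₂O → O₂ + 4 H⁺ + 4 e⁻ — 4 mol e⁻ per mol O₂, so n(O₂) = 0.09174/4 = 0.02293 mol.
V = nRT/P = (0.02293 × 8.314 × 353) / (139 × 10³) = 4.84 × 10⁻⁴ m³ = 0.484 L.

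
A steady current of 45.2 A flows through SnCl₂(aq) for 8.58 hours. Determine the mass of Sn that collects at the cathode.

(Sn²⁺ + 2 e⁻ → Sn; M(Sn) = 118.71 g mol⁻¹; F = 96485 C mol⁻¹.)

Q = I·t = 45.20 A × 30888 s = 1396000 C.
n(e⁻) = Q/F = 1396000 / 96485 = 14.47 mol.
Sn²⁺ + 2 e⁻ → Sn, so n(Sn) = n(e⁻)/2 = 7.235 mol.
m = n·M = 7.235 × 118.71 = 859 g.

859 g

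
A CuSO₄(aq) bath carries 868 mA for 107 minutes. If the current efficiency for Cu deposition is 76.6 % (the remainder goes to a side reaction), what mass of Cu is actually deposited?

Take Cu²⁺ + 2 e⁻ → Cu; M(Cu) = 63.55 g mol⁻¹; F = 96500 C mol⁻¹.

1.41 g

Q = I·t = 0.8680 × 6420.0 = 5573 C.
n(e⁻) = 5573/96500 = 0.05775 mol; theoretically n(Cu) = 0.05775/2 = 0.02887 mol, m_theo = 1.835 g.
At 76.6 % efficiency, m_actual = 0.766 × 1.835 = 1.41 g.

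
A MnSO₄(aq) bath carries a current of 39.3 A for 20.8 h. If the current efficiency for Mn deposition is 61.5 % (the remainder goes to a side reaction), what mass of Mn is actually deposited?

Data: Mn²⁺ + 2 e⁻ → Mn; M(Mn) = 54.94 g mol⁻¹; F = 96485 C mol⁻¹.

515 g

Q = I·t = 39.30 × 74880 = 2943000 C.
n(e⁻) = 2943000/96485 = 30.50 mol; theoretically n(Mn) = 30.50/2 = 15.25 mol, m_theo = 837.8 g.
At 61.5 % efficiency, m_actual = 0.615 × 837.8 = 515 g.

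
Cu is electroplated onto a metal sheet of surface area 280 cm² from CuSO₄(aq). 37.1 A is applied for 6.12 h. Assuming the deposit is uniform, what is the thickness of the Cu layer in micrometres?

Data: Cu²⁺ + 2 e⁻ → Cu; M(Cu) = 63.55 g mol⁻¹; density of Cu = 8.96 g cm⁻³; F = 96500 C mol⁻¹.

Q = I·t = 37.10 × 22032 = 817400 C; n(e⁻) = 8.470 mol.
n(Cu) = n(e⁻)/2 = 4.235 mol, so m = 4.235 × 63.55 = 269.1 g.
Volume = m/ρ = 269.1 / 8.96 = 30.04 cm³.
Thickness = V/A = 30.04 / 280 = 0.107 cm = 1070 μm.

1070 μm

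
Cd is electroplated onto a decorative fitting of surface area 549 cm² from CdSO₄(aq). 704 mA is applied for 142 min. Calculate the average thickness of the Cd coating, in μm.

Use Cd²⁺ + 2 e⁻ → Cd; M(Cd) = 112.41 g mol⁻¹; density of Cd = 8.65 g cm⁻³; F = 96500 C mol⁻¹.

7.36 μm

Q = I·t = 0.7040 × 8520.0 = 5998 C; n(e⁻) = 0.06216 mol.
n(Cd) = n(e⁻)/2 = 0.03108 mol, so m = 0.03108 × 112.41 = 3.493 g.
Volume = m/ρ = 3.493 / 8.65 = 0.4039 cm³.
Thickness = V/A = 0.4039 / 549 = 7.36 × 10⁻⁴ cm = 7.36 μm.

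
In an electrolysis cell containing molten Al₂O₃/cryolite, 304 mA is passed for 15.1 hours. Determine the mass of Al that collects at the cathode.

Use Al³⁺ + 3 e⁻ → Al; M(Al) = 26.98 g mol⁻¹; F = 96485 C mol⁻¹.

Q = I·t = 0.3040 A × 54360 s = 16530 C.
n(e⁻) = Q/F = 16530 / 96485 = 0.1713 mol.
Al³⁺ + 3 e⁻ → Al, so n(Al) = n(e⁻)/3 = 0.05709 mol.
m = n·M = 0.05709 × 26.98 = 1.54 g.

1.54 g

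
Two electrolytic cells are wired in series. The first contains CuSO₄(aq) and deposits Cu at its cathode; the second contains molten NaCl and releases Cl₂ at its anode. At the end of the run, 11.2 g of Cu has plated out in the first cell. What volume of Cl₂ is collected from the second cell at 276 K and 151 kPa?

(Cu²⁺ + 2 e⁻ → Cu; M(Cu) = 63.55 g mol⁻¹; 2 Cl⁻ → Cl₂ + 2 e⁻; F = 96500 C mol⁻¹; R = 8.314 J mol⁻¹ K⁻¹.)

2.68 L

n(Cu) = 11.2 / 63.55 = 0.1762 mol, so n(e⁻) = 2 × 0.1762 = 0.3525 mol.
The cells are in series, so the same 0.3525 mol of electrons passes through the second cell.
2 Cl⁻ → Cl₂ + 2 e⁻ — 2 mol e⁻ per mol Cl₂, so n(Cl₂) = 0.3525/2 = 0.1762 mol.
V = nRT/P = (0.1762 × 8.314 × 276) / (151 × 10³) = 0.00268 m³ = 2.68 L.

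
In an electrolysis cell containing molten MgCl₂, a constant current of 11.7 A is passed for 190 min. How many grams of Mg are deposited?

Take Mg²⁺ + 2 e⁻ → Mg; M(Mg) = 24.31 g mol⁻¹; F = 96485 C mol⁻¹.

16.8 g

Q = I·t = 11.70 A × 11400 s = 133400 C.
n(e⁻) = Q/F = 133400 / 96485 = 1.382 mol.
Mg²⁺ + 2 e⁻ → Mg, so n(Mg) = n(e⁻)/2 = 0.6912 mol.
m = n·M = 0.6912 × 24.31 = 16.8 g.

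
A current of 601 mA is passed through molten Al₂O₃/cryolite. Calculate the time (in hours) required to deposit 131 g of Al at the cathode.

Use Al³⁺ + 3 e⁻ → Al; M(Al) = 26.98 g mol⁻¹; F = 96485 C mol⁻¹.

n(Al) = m/M = 131 / 26.98 = 4.855 mol.
Each Al atom requires 3 electrons, so n(e⁻) = 3 × 4.855 = 14.57 mol.
Q = n(e⁻)·F = 14.57 × 96485 = 1405000 C.
t = Q/I = 1405000 / 0.6010 A = 2338000 s = 650 h.

650 h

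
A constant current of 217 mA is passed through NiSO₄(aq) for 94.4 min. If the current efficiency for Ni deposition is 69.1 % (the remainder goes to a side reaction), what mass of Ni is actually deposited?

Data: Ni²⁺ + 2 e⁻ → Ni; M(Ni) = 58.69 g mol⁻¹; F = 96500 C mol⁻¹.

Q = I·t = 0.2170 × 5664.0 = 1229 C.
n(e⁻) = 1229/96500 = 0.01274 mol; theoretically n(Ni) = 0.01274/2 = 0.006368 mol, m_theo = 0.3738 g.
At 69.1 % efficiency, m_actual = 0.691 × 0.3738 = 0.258 g.

0.258 g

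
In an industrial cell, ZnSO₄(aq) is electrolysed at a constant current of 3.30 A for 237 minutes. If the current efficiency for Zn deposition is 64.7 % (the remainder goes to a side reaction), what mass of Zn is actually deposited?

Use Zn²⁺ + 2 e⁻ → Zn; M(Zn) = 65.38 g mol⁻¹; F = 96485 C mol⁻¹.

10.3 g

Q = I·t = 3.300 × 14220 = 46930 C.
n(e⁻) = 46930/96485 = 0.4864 mol; theoretically n(Zn) = 0.4864/2 = 0.2432 mol, m_theo = 15.90 g.
At 64.7 % efficiency, m_actual = 0.647 × 15.90 = 10.3 g.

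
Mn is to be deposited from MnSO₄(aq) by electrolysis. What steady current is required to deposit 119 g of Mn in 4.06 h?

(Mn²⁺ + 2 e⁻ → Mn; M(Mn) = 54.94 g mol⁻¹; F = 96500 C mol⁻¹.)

28.6 A

n(Mn) = 119 / 54.94 = 2.166 mol.
n(e⁻) = 2 × 2.166 = 4.332 mol.
Q = n(e⁻)·F = 4.332 × 96500 = 418000 C.
I = Q/t = 418000 / 14616 s = 28.6 A.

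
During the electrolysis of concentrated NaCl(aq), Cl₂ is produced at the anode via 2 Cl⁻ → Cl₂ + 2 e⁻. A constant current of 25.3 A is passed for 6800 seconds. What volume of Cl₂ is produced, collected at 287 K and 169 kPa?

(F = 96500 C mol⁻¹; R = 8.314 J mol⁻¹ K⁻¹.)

Q = I·t = 25.30 A × 6800.0 s = 172000 C.
n(e⁻) = Q/F = 172000 / 96500 = 1.783 mol.
2 electrons are transferred per Cl₂ molecule, so n(Cl₂) = 1.783 / 2 = 0.8914 mol.
V = nRT/P = (0.8914 × 8.314 × 287) / (169 × 10³ Pa) = 0.0126 m³ = 12.6 L.

12.6 L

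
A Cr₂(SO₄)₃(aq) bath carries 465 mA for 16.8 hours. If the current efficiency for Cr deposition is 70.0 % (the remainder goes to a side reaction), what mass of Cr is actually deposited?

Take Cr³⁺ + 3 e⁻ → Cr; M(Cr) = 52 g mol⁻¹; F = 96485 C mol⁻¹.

3.54 g

Q = I·t = 0.4650 × 60480 = 28120 C.
n(e⁻) = 28120/96485 = 0.2915 mol; theoretically n(Cr) = 0.2915/3 = 0.09716 mol, m_theo = 5.052 g.
At 70.0 % efficiency, m_actual = 0.700 × 5.052 = 3.54 g.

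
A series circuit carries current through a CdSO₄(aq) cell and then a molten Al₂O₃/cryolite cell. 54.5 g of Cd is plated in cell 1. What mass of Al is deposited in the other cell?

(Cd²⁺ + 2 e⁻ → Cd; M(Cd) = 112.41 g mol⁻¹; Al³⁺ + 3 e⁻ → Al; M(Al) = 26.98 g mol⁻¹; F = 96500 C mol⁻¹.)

n(Cd) = 54.5 / 112.41 = 0.4848 mol.
Since Cd²⁺ + 2 e⁻ → Cd, n(e⁻) passed = 2 × 0.4848 = 0.9697 mol.
Cells in series carry the same charge, so the same 0.9697 mol of electrons passes through cell 2.
Al³⁺ + 3 e⁻ → Al, so n(Al) = 0.9697 / 3 = 0.3232 mol.
m(Al) = 0.3232 × 26.98 = 8.72 g.

8.72 g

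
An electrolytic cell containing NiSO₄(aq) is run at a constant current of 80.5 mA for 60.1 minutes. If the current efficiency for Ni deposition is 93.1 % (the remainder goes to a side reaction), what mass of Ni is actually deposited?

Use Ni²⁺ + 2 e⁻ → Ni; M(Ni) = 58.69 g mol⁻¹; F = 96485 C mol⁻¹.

Q = I·t = 0.08050 × 3606.0 = 290.3 C.
n(e⁻) = 290.3/96485 = 0.003009 mol; theoretically n(Ni) = 0.003009/2 = 0.001504 mol, m_theo = 0.08829 g.
At 93.1 % efficiency, m_actual = 0.931 × 0.08829 = 0.0822 g.

0.0822 g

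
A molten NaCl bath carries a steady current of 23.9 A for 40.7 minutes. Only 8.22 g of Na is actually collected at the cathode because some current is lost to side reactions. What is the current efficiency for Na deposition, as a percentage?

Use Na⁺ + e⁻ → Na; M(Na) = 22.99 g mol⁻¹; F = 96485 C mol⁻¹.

59.1 %

Q = I·t = 23.90 × 2442.0 = 58360 C; n(e⁻) = 58360/96485 = 0.6049 mol.
Theoretical n(Na) = n(e⁻)/1 = 0.6049 mol, i.e. m_theo = 0.6049 × 22.99 = 13.91 g.
Efficiency = m_actual / m_theo = 8.22 / 13.91 = 59.1 %.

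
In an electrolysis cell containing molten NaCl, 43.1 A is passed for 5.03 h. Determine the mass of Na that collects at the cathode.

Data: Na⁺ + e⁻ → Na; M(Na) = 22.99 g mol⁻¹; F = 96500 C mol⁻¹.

Q = I·t = 43.10 A × 18108 s = 780500 C.
n(e⁻) = Q/F = 780500 / 96500 = 8.088 mol.
Na⁺ + e⁻ → Na, so n(Na) = n(e⁻)/1 = 8.088 mol.
m = n·M = 8.088 × 22.99 = 186 g.

186 g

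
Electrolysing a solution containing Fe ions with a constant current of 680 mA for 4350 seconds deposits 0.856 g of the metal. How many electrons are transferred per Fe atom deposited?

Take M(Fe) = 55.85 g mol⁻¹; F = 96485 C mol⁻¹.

Q = I·t = 0.6800 A × 4350.0 s = 2958 C, so n(e⁻) = 2958/96485 = 0.03066 mol.
n(Fe) deposited = 0.856 / 55.85 = 0.01533 mol.
Electrons per atom = n(e⁻)/n(Fe) = 0.03066 / 0.01533 = 2.00 ≈ 2, so the ion is Fe²⁺.

2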